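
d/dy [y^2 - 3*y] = 2*y - 3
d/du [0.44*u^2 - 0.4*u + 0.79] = 0.88*u - 0.4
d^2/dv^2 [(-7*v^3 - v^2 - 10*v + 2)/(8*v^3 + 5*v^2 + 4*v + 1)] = 2*(216*v^6 - 1248*v^5 + 709*v^3 + 753*v^2 + 201*v + 61)/(512*v^9 + 960*v^8 + 1368*v^7 + 1277*v^6 + 924*v^5 + 507*v^4 + 208*v^3 + 63*v^2 + 12*v + 1)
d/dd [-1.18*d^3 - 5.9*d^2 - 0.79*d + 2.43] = -3.54*d^2 - 11.8*d - 0.79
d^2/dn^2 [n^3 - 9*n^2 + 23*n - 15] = 6*n - 18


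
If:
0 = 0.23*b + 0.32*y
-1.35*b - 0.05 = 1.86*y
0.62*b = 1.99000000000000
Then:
No Solution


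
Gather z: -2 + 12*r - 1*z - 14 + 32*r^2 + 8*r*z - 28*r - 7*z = 32*r^2 - 16*r + z*(8*r - 8) - 16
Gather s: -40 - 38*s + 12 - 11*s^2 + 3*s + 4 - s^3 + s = -s^3 - 11*s^2 - 34*s - 24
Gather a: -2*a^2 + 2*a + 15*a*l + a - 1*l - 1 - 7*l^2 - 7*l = -2*a^2 + a*(15*l + 3) - 7*l^2 - 8*l - 1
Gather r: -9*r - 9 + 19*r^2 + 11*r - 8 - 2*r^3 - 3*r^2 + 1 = -2*r^3 + 16*r^2 + 2*r - 16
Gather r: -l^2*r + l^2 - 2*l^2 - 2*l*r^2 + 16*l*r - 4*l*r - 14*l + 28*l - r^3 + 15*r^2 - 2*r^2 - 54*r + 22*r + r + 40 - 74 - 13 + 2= -l^2 + 14*l - r^3 + r^2*(13 - 2*l) + r*(-l^2 + 12*l - 31) - 45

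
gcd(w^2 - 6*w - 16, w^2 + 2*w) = w + 2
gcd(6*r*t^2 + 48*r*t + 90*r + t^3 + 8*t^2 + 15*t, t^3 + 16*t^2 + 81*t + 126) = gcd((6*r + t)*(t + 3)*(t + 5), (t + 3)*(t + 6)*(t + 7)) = t + 3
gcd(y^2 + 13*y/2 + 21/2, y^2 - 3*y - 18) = y + 3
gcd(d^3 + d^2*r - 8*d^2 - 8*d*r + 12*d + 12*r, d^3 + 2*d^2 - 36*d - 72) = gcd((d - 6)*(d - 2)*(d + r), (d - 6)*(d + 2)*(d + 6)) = d - 6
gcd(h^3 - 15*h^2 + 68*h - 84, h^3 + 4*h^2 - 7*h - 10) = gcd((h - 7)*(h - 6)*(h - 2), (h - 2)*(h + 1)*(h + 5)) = h - 2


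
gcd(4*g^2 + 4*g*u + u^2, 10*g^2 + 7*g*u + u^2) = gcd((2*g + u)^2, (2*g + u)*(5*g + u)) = 2*g + u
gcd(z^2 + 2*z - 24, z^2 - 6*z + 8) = z - 4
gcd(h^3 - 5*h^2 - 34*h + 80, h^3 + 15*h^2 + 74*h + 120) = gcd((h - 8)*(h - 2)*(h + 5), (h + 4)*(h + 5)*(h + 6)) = h + 5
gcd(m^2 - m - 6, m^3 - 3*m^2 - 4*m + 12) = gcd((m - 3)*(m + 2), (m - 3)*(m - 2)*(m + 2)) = m^2 - m - 6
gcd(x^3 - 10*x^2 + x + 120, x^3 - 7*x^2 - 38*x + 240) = x^2 - 13*x + 40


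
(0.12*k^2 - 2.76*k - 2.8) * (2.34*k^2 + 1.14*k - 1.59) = 0.2808*k^4 - 6.3216*k^3 - 9.8892*k^2 + 1.1964*k + 4.452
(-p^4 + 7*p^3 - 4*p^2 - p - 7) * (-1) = p^4 - 7*p^3 + 4*p^2 + p + 7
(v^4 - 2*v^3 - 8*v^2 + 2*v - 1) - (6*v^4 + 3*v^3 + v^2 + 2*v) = -5*v^4 - 5*v^3 - 9*v^2 - 1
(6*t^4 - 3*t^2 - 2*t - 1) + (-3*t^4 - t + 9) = 3*t^4 - 3*t^2 - 3*t + 8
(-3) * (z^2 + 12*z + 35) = -3*z^2 - 36*z - 105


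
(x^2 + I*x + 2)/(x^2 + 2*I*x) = (x - I)/x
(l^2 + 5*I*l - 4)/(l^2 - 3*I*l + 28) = (l + I)/(l - 7*I)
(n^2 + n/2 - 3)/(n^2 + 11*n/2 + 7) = (2*n - 3)/(2*n + 7)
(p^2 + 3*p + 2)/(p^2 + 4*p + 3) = (p + 2)/(p + 3)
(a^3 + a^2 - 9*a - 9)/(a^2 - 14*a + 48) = (a^3 + a^2 - 9*a - 9)/(a^2 - 14*a + 48)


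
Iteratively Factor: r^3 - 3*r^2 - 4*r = (r - 4)*(r^2 + r) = r*(r - 4)*(r + 1)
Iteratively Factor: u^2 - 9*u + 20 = (u - 5)*(u - 4)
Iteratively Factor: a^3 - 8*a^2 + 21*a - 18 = (a - 2)*(a^2 - 6*a + 9) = (a - 3)*(a - 2)*(a - 3)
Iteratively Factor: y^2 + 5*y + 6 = (y + 3)*(y + 2)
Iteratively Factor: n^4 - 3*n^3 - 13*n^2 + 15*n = (n - 5)*(n^3 + 2*n^2 - 3*n) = (n - 5)*(n - 1)*(n^2 + 3*n) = (n - 5)*(n - 1)*(n + 3)*(n)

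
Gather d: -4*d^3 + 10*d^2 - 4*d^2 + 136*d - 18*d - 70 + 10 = -4*d^3 + 6*d^2 + 118*d - 60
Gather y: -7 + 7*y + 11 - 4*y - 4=3*y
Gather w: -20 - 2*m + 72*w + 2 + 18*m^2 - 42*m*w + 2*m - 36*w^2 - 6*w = 18*m^2 - 36*w^2 + w*(66 - 42*m) - 18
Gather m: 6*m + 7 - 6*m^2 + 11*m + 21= -6*m^2 + 17*m + 28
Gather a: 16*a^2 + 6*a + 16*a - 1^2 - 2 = 16*a^2 + 22*a - 3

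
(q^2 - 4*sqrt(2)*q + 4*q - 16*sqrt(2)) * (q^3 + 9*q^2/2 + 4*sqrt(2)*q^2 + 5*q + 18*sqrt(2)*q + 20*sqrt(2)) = q^5 + 17*q^4/2 - 9*q^3 - 252*q^2 - 736*q - 640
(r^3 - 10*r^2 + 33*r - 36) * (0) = 0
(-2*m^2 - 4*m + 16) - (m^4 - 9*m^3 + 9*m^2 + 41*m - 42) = -m^4 + 9*m^3 - 11*m^2 - 45*m + 58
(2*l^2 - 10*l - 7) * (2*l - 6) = 4*l^3 - 32*l^2 + 46*l + 42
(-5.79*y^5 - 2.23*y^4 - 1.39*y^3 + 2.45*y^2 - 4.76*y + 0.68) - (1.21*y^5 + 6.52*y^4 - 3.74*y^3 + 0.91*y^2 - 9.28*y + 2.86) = -7.0*y^5 - 8.75*y^4 + 2.35*y^3 + 1.54*y^2 + 4.52*y - 2.18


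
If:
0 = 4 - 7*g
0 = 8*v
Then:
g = 4/7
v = 0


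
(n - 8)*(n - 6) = n^2 - 14*n + 48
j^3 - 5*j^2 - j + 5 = (j - 5)*(j - 1)*(j + 1)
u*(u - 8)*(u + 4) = u^3 - 4*u^2 - 32*u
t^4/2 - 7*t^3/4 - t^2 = t^2*(t/2 + 1/4)*(t - 4)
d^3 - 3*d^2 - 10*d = d*(d - 5)*(d + 2)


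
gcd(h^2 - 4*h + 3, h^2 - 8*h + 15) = h - 3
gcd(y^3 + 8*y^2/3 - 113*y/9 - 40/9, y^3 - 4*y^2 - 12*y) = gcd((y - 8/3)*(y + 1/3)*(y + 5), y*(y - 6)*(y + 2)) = 1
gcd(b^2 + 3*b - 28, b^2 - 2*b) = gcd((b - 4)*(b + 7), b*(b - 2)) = 1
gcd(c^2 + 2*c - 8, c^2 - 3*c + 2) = c - 2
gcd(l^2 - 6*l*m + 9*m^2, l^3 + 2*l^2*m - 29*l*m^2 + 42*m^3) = l - 3*m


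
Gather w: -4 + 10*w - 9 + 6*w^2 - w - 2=6*w^2 + 9*w - 15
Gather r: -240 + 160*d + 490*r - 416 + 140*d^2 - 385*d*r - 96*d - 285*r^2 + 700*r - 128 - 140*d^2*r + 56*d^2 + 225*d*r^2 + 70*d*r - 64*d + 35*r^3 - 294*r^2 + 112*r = 196*d^2 + 35*r^3 + r^2*(225*d - 579) + r*(-140*d^2 - 315*d + 1302) - 784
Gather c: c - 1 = c - 1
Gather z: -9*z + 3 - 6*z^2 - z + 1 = -6*z^2 - 10*z + 4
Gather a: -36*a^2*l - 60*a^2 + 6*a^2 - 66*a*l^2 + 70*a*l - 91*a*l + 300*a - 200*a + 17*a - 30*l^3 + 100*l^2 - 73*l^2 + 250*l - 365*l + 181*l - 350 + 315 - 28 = a^2*(-36*l - 54) + a*(-66*l^2 - 21*l + 117) - 30*l^3 + 27*l^2 + 66*l - 63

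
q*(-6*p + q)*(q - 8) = -6*p*q^2 + 48*p*q + q^3 - 8*q^2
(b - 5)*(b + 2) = b^2 - 3*b - 10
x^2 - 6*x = x*(x - 6)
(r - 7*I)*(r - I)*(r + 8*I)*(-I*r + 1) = -I*r^4 + r^3 - 57*I*r^2 + r - 56*I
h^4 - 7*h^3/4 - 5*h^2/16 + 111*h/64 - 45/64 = (h - 5/4)*(h - 3/4)^2*(h + 1)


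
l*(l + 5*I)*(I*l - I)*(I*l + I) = -l^4 - 5*I*l^3 + l^2 + 5*I*l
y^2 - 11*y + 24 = (y - 8)*(y - 3)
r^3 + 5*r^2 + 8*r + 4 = (r + 1)*(r + 2)^2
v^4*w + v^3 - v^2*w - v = v*(v - 1)*(v + 1)*(v*w + 1)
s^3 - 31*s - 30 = (s - 6)*(s + 1)*(s + 5)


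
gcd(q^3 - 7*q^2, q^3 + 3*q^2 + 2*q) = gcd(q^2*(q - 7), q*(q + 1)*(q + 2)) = q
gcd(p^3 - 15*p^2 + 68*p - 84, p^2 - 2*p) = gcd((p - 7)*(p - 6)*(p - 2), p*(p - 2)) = p - 2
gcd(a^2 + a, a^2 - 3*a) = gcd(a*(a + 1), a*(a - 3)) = a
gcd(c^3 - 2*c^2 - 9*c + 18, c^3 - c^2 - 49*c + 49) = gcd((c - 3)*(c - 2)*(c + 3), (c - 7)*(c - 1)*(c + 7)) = 1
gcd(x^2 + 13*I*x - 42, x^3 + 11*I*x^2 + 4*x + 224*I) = x + 7*I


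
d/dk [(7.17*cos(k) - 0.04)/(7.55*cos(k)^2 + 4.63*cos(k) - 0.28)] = (54.1335*cos(k)^2 - 0.603999999999999*cos(k) + 1.8224)*sin(k)/(57.0025*cos(k)^4 + 69.913*cos(k)^3 + 17.2089*cos(k)^2 - 2.5928*cos(k) + 0.0784)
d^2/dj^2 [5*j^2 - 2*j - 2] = 10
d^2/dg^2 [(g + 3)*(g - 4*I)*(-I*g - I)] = I*(-6*g - 8 + 8*I)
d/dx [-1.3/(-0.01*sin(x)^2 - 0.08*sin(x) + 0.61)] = -(0.026*sin(x) + 0.104)*cos(x)/(0.01*sin(x)^2 + 0.08*sin(x) - 0.61)^2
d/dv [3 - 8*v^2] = -16*v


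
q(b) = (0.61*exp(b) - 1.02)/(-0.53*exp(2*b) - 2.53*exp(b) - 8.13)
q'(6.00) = 0.00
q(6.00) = 0.00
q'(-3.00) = -0.00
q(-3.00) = 0.12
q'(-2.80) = -0.01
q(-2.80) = 0.12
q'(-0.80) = -0.04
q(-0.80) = 0.08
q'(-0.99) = -0.04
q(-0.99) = 0.09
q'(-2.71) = -0.01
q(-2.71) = 0.12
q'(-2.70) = -0.01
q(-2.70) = 0.12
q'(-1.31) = -0.03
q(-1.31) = 0.10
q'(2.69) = 0.03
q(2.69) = -0.05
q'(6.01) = 0.00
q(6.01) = -0.00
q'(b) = (0.61*exp(b) - 1.02)*(1.06*exp(2*b) + 2.53*exp(b))/(-0.53*exp(2*b) - 2.53*exp(b) - 8.13)^2 + 0.61*exp(b)/(-0.53*exp(2*b) - 2.53*exp(b) - 8.13)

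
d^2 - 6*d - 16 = (d - 8)*(d + 2)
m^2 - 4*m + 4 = (m - 2)^2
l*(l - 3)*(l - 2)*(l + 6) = l^4 + l^3 - 24*l^2 + 36*l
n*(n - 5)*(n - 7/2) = n^3 - 17*n^2/2 + 35*n/2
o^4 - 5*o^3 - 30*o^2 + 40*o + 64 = (o - 8)*(o - 2)*(o + 1)*(o + 4)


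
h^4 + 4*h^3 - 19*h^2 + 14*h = h*(h - 2)*(h - 1)*(h + 7)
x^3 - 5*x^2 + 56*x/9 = x*(x - 8/3)*(x - 7/3)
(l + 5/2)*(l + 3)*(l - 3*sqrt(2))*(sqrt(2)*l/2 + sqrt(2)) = sqrt(2)*l^4/2 - 3*l^3 + 15*sqrt(2)*l^3/4 - 45*l^2/2 + 37*sqrt(2)*l^2/4 - 111*l/2 + 15*sqrt(2)*l/2 - 45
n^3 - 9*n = n*(n - 3)*(n + 3)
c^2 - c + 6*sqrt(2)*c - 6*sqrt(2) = (c - 1)*(c + 6*sqrt(2))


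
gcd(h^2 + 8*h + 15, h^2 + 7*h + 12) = h + 3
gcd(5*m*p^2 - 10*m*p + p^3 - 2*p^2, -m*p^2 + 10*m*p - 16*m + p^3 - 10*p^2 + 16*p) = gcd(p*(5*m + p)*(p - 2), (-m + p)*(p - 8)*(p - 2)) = p - 2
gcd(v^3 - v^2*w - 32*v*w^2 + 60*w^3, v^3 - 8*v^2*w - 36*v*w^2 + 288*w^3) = v + 6*w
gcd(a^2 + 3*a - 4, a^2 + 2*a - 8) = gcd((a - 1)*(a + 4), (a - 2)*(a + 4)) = a + 4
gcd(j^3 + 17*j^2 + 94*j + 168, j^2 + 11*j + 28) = j^2 + 11*j + 28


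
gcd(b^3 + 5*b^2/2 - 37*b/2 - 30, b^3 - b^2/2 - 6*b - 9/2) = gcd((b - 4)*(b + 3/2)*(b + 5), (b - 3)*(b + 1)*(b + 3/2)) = b + 3/2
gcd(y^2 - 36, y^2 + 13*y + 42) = y + 6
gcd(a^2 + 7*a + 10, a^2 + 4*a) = 1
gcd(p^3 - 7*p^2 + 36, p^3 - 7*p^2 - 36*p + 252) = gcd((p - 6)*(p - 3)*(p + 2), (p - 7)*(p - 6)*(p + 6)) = p - 6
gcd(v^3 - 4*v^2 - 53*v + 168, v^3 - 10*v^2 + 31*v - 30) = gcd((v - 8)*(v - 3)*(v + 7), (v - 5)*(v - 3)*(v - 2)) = v - 3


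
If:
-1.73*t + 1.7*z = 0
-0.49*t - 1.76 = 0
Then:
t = -3.59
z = -3.66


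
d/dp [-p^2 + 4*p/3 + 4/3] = 4/3 - 2*p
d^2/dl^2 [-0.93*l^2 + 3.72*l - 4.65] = -1.86000000000000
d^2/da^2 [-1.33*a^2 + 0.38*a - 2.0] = -2.66000000000000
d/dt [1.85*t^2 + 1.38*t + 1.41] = 3.7*t + 1.38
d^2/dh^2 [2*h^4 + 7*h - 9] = 24*h^2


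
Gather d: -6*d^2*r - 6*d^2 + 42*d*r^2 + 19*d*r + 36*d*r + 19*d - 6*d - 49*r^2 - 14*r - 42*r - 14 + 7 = d^2*(-6*r - 6) + d*(42*r^2 + 55*r + 13) - 49*r^2 - 56*r - 7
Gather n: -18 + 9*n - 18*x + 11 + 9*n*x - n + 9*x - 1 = n*(9*x + 8) - 9*x - 8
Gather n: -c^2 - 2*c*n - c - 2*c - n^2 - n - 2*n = -c^2 - 3*c - n^2 + n*(-2*c - 3)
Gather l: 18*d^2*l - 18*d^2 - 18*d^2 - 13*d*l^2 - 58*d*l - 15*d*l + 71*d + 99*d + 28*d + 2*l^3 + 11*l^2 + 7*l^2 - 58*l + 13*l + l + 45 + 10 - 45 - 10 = -36*d^2 + 198*d + 2*l^3 + l^2*(18 - 13*d) + l*(18*d^2 - 73*d - 44)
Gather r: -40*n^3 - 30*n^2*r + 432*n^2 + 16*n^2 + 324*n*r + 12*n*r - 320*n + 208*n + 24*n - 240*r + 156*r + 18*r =-40*n^3 + 448*n^2 - 88*n + r*(-30*n^2 + 336*n - 66)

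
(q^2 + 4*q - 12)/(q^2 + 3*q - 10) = (q + 6)/(q + 5)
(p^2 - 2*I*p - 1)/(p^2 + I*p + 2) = (p - I)/(p + 2*I)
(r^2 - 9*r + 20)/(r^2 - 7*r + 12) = (r - 5)/(r - 3)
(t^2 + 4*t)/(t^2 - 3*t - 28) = t/(t - 7)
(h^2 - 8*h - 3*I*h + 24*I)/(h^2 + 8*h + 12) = (h^2 - 8*h - 3*I*h + 24*I)/(h^2 + 8*h + 12)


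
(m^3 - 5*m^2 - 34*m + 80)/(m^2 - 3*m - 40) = m - 2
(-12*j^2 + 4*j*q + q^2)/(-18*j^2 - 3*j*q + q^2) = (12*j^2 - 4*j*q - q^2)/(18*j^2 + 3*j*q - q^2)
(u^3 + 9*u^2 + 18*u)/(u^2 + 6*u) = u + 3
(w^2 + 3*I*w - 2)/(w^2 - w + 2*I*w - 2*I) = (w + I)/(w - 1)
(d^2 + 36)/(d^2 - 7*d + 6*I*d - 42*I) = (d - 6*I)/(d - 7)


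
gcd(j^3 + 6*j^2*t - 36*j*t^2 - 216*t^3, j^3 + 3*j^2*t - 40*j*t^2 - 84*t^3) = -j + 6*t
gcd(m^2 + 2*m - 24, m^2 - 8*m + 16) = m - 4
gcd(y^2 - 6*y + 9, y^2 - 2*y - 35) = 1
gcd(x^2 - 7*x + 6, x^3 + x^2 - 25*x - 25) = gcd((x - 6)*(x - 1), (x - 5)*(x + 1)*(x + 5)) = 1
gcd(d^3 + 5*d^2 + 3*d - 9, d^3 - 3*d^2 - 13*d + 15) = d^2 + 2*d - 3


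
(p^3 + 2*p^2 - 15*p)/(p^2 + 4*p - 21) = p*(p + 5)/(p + 7)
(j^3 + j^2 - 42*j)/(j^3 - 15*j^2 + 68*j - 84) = j*(j + 7)/(j^2 - 9*j + 14)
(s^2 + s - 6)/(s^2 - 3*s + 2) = (s + 3)/(s - 1)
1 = 1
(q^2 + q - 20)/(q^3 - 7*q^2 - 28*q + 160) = 1/(q - 8)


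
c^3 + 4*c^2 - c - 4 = (c - 1)*(c + 1)*(c + 4)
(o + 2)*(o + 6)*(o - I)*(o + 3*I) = o^4 + 8*o^3 + 2*I*o^3 + 15*o^2 + 16*I*o^2 + 24*o + 24*I*o + 36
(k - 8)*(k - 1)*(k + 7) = k^3 - 2*k^2 - 55*k + 56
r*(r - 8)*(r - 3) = r^3 - 11*r^2 + 24*r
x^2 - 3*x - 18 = (x - 6)*(x + 3)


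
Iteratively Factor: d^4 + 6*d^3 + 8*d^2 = (d + 4)*(d^3 + 2*d^2) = (d + 2)*(d + 4)*(d^2) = d*(d + 2)*(d + 4)*(d)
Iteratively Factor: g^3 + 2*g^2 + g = (g + 1)*(g^2 + g) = g*(g + 1)*(g + 1)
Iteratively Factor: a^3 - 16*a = (a - 4)*(a^2 + 4*a) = (a - 4)*(a + 4)*(a)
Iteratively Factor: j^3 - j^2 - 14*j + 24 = (j - 2)*(j^2 + j - 12) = (j - 3)*(j - 2)*(j + 4)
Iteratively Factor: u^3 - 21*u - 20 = (u + 1)*(u^2 - u - 20) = (u + 1)*(u + 4)*(u - 5)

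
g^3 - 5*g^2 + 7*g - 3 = (g - 3)*(g - 1)^2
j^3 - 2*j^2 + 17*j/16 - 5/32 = (j - 5/4)*(j - 1/2)*(j - 1/4)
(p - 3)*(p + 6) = p^2 + 3*p - 18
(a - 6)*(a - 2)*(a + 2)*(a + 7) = a^4 + a^3 - 46*a^2 - 4*a + 168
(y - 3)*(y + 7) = y^2 + 4*y - 21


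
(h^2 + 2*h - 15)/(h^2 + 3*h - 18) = (h + 5)/(h + 6)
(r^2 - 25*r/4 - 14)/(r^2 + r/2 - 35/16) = 4*(r - 8)/(4*r - 5)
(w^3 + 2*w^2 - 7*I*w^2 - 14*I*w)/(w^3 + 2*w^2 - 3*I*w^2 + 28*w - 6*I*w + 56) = w/(w + 4*I)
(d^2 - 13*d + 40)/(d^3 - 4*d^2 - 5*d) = (d - 8)/(d*(d + 1))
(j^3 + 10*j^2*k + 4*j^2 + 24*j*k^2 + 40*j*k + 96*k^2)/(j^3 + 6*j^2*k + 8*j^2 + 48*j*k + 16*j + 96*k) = (j + 4*k)/(j + 4)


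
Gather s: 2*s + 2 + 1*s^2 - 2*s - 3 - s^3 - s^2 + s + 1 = -s^3 + s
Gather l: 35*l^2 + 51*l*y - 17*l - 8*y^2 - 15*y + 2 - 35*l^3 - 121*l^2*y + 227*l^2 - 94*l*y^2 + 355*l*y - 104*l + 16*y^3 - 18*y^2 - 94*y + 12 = -35*l^3 + l^2*(262 - 121*y) + l*(-94*y^2 + 406*y - 121) + 16*y^3 - 26*y^2 - 109*y + 14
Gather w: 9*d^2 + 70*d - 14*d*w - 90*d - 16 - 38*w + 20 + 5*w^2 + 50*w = 9*d^2 - 20*d + 5*w^2 + w*(12 - 14*d) + 4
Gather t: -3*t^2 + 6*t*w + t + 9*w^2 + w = -3*t^2 + t*(6*w + 1) + 9*w^2 + w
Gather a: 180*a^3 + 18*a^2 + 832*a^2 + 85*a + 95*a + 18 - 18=180*a^3 + 850*a^2 + 180*a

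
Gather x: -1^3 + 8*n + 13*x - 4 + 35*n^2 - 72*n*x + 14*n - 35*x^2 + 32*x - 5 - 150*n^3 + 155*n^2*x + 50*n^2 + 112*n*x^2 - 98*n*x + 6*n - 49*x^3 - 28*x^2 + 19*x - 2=-150*n^3 + 85*n^2 + 28*n - 49*x^3 + x^2*(112*n - 63) + x*(155*n^2 - 170*n + 64) - 12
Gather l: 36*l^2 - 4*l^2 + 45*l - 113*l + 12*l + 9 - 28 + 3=32*l^2 - 56*l - 16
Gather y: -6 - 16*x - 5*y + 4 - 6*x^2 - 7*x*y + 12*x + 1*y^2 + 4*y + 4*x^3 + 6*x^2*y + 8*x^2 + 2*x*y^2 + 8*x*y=4*x^3 + 2*x^2 - 4*x + y^2*(2*x + 1) + y*(6*x^2 + x - 1) - 2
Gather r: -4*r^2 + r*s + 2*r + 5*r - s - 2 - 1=-4*r^2 + r*(s + 7) - s - 3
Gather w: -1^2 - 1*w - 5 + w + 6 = 0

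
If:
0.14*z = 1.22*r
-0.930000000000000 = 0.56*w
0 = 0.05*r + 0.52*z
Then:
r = 0.00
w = -1.66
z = 0.00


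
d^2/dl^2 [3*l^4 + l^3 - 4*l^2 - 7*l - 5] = 36*l^2 + 6*l - 8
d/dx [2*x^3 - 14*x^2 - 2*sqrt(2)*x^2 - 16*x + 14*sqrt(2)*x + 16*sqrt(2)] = 6*x^2 - 28*x - 4*sqrt(2)*x - 16 + 14*sqrt(2)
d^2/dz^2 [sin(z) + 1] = -sin(z)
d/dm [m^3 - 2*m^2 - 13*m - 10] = 3*m^2 - 4*m - 13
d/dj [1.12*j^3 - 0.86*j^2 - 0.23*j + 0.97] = 3.36*j^2 - 1.72*j - 0.23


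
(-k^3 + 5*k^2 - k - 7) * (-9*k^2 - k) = 9*k^5 - 44*k^4 + 4*k^3 + 64*k^2 + 7*k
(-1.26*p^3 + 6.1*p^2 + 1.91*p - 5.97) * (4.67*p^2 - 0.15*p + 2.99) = -5.8842*p^5 + 28.676*p^4 + 4.2373*p^3 - 9.9274*p^2 + 6.6064*p - 17.8503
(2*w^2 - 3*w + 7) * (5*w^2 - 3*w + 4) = 10*w^4 - 21*w^3 + 52*w^2 - 33*w + 28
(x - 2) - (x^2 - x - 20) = -x^2 + 2*x + 18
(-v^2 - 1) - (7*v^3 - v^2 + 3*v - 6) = -7*v^3 - 3*v + 5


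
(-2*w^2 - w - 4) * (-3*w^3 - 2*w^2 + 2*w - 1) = 6*w^5 + 7*w^4 + 10*w^3 + 8*w^2 - 7*w + 4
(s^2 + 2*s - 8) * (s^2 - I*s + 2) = s^4 + 2*s^3 - I*s^3 - 6*s^2 - 2*I*s^2 + 4*s + 8*I*s - 16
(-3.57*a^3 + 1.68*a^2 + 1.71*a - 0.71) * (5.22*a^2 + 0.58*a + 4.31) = -18.6354*a^5 + 6.699*a^4 - 5.4861*a^3 + 4.5264*a^2 + 6.9583*a - 3.0601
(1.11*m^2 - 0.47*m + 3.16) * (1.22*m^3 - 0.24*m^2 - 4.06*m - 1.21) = 1.3542*m^5 - 0.8398*m^4 - 0.5386*m^3 - 0.1933*m^2 - 12.2609*m - 3.8236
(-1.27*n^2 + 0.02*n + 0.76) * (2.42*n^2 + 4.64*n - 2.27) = -3.0734*n^4 - 5.8444*n^3 + 4.8149*n^2 + 3.481*n - 1.7252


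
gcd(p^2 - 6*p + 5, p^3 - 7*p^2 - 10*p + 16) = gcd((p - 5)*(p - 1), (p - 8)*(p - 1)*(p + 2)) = p - 1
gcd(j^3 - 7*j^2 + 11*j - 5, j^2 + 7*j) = 1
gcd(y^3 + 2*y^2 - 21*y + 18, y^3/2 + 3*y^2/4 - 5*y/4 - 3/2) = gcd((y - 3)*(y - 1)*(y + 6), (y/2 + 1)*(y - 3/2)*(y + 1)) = 1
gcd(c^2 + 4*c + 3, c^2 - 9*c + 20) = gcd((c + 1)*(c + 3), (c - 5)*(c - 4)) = 1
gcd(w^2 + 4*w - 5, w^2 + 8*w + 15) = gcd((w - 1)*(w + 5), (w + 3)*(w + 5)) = w + 5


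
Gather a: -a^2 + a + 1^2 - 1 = -a^2 + a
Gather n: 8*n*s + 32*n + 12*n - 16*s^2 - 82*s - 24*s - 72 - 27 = n*(8*s + 44) - 16*s^2 - 106*s - 99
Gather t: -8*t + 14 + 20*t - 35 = 12*t - 21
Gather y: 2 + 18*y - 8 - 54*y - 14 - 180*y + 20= -216*y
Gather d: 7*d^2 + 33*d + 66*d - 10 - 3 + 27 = 7*d^2 + 99*d + 14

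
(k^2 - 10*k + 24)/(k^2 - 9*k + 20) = (k - 6)/(k - 5)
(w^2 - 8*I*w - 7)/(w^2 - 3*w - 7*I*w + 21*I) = (w - I)/(w - 3)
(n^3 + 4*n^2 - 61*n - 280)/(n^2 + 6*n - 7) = (n^2 - 3*n - 40)/(n - 1)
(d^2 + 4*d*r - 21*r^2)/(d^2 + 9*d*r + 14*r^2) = (d - 3*r)/(d + 2*r)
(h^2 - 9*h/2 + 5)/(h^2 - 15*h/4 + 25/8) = 4*(h - 2)/(4*h - 5)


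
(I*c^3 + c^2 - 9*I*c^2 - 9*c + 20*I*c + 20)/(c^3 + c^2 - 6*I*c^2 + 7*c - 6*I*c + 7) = (I*c^3 + c^2*(1 - 9*I) + c*(-9 + 20*I) + 20)/(c^3 + c^2*(1 - 6*I) + c*(7 - 6*I) + 7)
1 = 1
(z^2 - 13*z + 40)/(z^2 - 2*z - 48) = (z - 5)/(z + 6)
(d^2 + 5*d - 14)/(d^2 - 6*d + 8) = (d + 7)/(d - 4)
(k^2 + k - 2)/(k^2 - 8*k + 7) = (k + 2)/(k - 7)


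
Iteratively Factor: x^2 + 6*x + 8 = (x + 4)*(x + 2)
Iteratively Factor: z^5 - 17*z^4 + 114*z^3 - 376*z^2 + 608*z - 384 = (z - 4)*(z^4 - 13*z^3 + 62*z^2 - 128*z + 96) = (z - 4)^2*(z^3 - 9*z^2 + 26*z - 24) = (z - 4)^2*(z - 2)*(z^2 - 7*z + 12) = (z - 4)^2*(z - 3)*(z - 2)*(z - 4)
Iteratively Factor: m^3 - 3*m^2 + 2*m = (m)*(m^2 - 3*m + 2) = m*(m - 2)*(m - 1)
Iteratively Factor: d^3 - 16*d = (d)*(d^2 - 16) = d*(d + 4)*(d - 4)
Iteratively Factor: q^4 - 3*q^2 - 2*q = (q - 2)*(q^3 + 2*q^2 + q) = (q - 2)*(q + 1)*(q^2 + q) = q*(q - 2)*(q + 1)*(q + 1)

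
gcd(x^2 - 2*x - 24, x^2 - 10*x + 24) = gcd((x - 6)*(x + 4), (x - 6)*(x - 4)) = x - 6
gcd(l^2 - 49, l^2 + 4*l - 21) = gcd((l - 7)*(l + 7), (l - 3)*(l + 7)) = l + 7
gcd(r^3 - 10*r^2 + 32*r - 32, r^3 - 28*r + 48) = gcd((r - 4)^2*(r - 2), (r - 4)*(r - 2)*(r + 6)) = r^2 - 6*r + 8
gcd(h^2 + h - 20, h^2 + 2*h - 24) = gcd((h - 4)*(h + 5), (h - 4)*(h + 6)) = h - 4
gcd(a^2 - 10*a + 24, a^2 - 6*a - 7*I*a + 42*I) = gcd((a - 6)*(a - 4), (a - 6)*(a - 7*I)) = a - 6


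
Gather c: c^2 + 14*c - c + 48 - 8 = c^2 + 13*c + 40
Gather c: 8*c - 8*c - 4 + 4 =0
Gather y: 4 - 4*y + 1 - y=5 - 5*y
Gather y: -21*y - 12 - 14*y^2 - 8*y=-14*y^2 - 29*y - 12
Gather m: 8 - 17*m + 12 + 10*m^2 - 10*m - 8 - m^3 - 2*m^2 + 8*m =-m^3 + 8*m^2 - 19*m + 12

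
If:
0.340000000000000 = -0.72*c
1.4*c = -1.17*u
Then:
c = -0.47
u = 0.57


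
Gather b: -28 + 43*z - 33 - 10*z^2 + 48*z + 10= -10*z^2 + 91*z - 51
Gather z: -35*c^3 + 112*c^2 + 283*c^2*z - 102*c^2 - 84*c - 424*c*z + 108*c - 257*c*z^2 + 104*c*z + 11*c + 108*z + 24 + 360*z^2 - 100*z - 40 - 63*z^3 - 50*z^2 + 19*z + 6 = -35*c^3 + 10*c^2 + 35*c - 63*z^3 + z^2*(310 - 257*c) + z*(283*c^2 - 320*c + 27) - 10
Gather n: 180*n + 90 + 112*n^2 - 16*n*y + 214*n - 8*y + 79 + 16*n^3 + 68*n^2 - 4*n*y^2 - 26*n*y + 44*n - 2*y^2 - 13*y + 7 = 16*n^3 + 180*n^2 + n*(-4*y^2 - 42*y + 438) - 2*y^2 - 21*y + 176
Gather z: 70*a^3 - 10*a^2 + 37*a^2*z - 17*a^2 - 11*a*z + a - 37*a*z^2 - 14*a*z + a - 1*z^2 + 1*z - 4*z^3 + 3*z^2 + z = 70*a^3 - 27*a^2 + 2*a - 4*z^3 + z^2*(2 - 37*a) + z*(37*a^2 - 25*a + 2)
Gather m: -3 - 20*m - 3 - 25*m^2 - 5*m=-25*m^2 - 25*m - 6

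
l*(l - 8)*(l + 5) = l^3 - 3*l^2 - 40*l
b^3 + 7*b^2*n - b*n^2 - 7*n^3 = (b - n)*(b + n)*(b + 7*n)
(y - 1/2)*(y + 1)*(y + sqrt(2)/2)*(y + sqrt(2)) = y^4 + y^3/2 + 3*sqrt(2)*y^3/2 + y^2/2 + 3*sqrt(2)*y^2/4 - 3*sqrt(2)*y/4 + y/2 - 1/2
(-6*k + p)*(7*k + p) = -42*k^2 + k*p + p^2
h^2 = h^2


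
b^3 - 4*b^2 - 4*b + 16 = (b - 4)*(b - 2)*(b + 2)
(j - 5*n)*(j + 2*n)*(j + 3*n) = j^3 - 19*j*n^2 - 30*n^3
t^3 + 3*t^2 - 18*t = t*(t - 3)*(t + 6)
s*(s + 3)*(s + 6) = s^3 + 9*s^2 + 18*s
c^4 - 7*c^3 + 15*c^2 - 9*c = c*(c - 3)^2*(c - 1)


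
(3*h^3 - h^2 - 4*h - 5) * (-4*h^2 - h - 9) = -12*h^5 + h^4 - 10*h^3 + 33*h^2 + 41*h + 45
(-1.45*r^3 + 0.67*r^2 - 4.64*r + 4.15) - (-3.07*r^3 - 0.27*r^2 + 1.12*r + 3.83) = 1.62*r^3 + 0.94*r^2 - 5.76*r + 0.32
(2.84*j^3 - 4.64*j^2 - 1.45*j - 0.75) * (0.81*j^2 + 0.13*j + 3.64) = 2.3004*j^5 - 3.3892*j^4 + 8.5599*j^3 - 17.6856*j^2 - 5.3755*j - 2.73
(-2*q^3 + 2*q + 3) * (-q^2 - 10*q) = 2*q^5 + 20*q^4 - 2*q^3 - 23*q^2 - 30*q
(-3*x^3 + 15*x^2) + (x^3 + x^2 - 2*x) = -2*x^3 + 16*x^2 - 2*x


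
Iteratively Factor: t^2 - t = (t)*(t - 1)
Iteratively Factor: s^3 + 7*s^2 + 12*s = (s)*(s^2 + 7*s + 12) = s*(s + 3)*(s + 4)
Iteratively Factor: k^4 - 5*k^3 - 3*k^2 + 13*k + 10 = (k - 5)*(k^3 - 3*k - 2) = (k - 5)*(k - 2)*(k^2 + 2*k + 1) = (k - 5)*(k - 2)*(k + 1)*(k + 1)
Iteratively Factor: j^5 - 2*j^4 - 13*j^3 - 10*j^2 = (j - 5)*(j^4 + 3*j^3 + 2*j^2) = j*(j - 5)*(j^3 + 3*j^2 + 2*j) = j*(j - 5)*(j + 1)*(j^2 + 2*j) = j^2*(j - 5)*(j + 1)*(j + 2)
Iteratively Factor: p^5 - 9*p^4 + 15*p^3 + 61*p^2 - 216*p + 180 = (p - 5)*(p^4 - 4*p^3 - 5*p^2 + 36*p - 36) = (p - 5)*(p + 3)*(p^3 - 7*p^2 + 16*p - 12) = (p - 5)*(p - 2)*(p + 3)*(p^2 - 5*p + 6) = (p - 5)*(p - 3)*(p - 2)*(p + 3)*(p - 2)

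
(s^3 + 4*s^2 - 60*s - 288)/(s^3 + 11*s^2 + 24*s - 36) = (s - 8)/(s - 1)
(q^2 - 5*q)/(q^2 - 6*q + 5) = q/(q - 1)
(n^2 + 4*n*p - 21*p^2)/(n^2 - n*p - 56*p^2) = (-n + 3*p)/(-n + 8*p)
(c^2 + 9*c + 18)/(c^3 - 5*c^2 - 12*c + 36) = (c + 6)/(c^2 - 8*c + 12)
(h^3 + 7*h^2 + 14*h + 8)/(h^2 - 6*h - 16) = (h^2 + 5*h + 4)/(h - 8)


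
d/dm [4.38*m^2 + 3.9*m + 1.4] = 8.76*m + 3.9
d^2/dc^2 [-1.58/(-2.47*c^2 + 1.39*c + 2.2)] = (19.278844*c^2 - 10.849228*c - 1.58*(4.94*c - 1.39)*(9.88*c - 2.78) - 17.17144)/(-2.47*c^2 + 1.39*c + 2.2)^3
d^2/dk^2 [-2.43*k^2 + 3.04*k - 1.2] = -4.86000000000000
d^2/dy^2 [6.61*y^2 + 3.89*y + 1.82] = 13.2200000000000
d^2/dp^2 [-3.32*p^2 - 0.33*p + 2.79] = -6.64000000000000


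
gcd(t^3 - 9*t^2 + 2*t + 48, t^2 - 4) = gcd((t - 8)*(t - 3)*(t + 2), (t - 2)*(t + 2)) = t + 2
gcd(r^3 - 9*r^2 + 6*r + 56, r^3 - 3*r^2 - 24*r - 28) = r^2 - 5*r - 14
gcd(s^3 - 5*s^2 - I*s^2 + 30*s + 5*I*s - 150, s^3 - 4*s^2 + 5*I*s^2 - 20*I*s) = s + 5*I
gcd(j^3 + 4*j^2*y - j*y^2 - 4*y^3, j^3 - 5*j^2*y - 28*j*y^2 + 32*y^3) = -j^2 - 3*j*y + 4*y^2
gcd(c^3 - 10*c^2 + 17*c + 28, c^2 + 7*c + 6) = c + 1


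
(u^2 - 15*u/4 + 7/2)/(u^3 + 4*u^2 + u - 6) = (u^2 - 15*u/4 + 7/2)/(u^3 + 4*u^2 + u - 6)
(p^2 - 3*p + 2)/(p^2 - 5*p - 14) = (-p^2 + 3*p - 2)/(-p^2 + 5*p + 14)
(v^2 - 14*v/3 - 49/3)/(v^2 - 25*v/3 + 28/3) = (3*v + 7)/(3*v - 4)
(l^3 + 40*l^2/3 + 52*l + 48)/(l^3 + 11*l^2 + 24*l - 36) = (l + 4/3)/(l - 1)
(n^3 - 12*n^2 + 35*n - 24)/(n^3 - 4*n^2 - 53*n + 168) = (n - 1)/(n + 7)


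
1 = 1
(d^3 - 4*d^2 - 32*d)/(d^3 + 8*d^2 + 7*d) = (d^2 - 4*d - 32)/(d^2 + 8*d + 7)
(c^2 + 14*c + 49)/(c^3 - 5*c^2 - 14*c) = (c^2 + 14*c + 49)/(c*(c^2 - 5*c - 14))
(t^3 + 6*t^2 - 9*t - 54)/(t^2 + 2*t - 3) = (t^2 + 3*t - 18)/(t - 1)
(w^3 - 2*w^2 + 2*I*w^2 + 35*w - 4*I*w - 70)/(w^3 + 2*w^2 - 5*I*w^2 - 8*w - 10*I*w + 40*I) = (w + 7*I)/(w + 4)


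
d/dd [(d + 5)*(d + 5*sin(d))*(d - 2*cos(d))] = (d + 5)*(d + 5*sin(d))*(2*sin(d) + 1) + (d + 5)*(d - 2*cos(d))*(5*cos(d) + 1) + (d + 5*sin(d))*(d - 2*cos(d))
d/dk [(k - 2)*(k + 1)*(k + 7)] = 3*k^2 + 12*k - 9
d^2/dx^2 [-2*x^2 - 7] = -4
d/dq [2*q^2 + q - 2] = 4*q + 1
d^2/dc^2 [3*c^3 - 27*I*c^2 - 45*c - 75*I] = 18*c - 54*I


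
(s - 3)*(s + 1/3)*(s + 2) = s^3 - 2*s^2/3 - 19*s/3 - 2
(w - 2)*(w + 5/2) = w^2 + w/2 - 5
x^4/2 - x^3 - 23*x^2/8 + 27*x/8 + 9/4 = (x/2 + 1)*(x - 3)*(x - 3/2)*(x + 1/2)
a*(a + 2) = a^2 + 2*a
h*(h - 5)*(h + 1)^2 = h^4 - 3*h^3 - 9*h^2 - 5*h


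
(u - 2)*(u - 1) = u^2 - 3*u + 2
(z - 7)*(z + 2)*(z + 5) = z^3 - 39*z - 70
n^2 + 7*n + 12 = (n + 3)*(n + 4)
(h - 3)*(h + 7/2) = h^2 + h/2 - 21/2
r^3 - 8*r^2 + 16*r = r*(r - 4)^2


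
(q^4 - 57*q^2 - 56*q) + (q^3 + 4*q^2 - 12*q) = q^4 + q^3 - 53*q^2 - 68*q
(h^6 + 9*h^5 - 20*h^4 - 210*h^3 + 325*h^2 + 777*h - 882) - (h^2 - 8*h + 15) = h^6 + 9*h^5 - 20*h^4 - 210*h^3 + 324*h^2 + 785*h - 897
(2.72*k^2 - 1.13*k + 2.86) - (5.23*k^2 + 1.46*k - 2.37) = -2.51*k^2 - 2.59*k + 5.23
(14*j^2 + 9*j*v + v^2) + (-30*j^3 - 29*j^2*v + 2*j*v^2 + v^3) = -30*j^3 - 29*j^2*v + 14*j^2 + 2*j*v^2 + 9*j*v + v^3 + v^2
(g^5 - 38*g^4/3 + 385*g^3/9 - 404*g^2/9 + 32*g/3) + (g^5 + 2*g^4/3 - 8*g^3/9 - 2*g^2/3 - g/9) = 2*g^5 - 12*g^4 + 377*g^3/9 - 410*g^2/9 + 95*g/9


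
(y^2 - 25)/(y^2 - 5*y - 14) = (25 - y^2)/(-y^2 + 5*y + 14)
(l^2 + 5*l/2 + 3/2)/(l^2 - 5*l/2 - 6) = (l + 1)/(l - 4)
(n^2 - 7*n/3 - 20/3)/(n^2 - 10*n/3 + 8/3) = (3*n^2 - 7*n - 20)/(3*n^2 - 10*n + 8)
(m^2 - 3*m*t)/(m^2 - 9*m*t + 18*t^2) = m/(m - 6*t)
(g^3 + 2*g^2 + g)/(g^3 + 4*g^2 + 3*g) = (g + 1)/(g + 3)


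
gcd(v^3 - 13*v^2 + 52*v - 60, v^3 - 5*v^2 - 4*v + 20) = v^2 - 7*v + 10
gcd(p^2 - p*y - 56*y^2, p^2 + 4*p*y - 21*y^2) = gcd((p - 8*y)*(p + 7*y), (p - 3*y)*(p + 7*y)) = p + 7*y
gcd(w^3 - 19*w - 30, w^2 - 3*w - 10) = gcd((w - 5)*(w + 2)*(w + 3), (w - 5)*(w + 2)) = w^2 - 3*w - 10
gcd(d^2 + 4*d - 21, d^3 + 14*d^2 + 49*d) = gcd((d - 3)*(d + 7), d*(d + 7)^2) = d + 7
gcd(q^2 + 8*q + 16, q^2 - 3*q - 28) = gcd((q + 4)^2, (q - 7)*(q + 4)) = q + 4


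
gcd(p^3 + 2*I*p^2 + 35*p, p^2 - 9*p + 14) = 1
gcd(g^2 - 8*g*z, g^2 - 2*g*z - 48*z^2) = -g + 8*z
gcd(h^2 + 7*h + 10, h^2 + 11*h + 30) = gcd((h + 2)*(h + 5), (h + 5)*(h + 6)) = h + 5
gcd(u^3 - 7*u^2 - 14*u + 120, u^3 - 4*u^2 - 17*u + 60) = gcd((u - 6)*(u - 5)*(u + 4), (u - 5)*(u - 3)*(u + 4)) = u^2 - u - 20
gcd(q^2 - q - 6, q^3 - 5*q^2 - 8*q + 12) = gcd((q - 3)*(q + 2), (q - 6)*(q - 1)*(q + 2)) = q + 2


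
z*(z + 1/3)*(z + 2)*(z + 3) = z^4 + 16*z^3/3 + 23*z^2/3 + 2*z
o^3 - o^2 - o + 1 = (o - 1)^2*(o + 1)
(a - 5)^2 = a^2 - 10*a + 25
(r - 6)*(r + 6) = r^2 - 36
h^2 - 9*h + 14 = (h - 7)*(h - 2)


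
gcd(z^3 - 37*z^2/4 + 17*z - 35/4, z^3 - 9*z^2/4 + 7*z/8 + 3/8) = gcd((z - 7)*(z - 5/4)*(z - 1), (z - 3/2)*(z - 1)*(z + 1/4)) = z - 1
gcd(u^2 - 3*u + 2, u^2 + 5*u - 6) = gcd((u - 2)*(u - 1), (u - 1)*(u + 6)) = u - 1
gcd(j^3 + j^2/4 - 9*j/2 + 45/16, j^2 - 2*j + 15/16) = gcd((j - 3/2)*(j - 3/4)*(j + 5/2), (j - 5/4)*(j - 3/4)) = j - 3/4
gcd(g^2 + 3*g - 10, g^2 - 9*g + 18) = 1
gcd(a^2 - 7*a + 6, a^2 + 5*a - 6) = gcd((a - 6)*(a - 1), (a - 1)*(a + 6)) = a - 1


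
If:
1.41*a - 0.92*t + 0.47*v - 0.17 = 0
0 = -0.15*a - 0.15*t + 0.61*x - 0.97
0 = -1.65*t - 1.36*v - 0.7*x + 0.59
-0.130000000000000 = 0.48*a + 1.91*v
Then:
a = -0.01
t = -0.24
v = -0.06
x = 1.53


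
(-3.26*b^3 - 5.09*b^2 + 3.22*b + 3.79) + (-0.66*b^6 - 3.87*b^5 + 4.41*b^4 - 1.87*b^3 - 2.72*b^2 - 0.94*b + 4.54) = -0.66*b^6 - 3.87*b^5 + 4.41*b^4 - 5.13*b^3 - 7.81*b^2 + 2.28*b + 8.33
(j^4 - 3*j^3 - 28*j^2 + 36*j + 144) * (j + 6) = j^5 + 3*j^4 - 46*j^3 - 132*j^2 + 360*j + 864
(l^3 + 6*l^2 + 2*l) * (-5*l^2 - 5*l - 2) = -5*l^5 - 35*l^4 - 42*l^3 - 22*l^2 - 4*l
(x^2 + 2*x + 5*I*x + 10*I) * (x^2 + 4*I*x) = x^4 + 2*x^3 + 9*I*x^3 - 20*x^2 + 18*I*x^2 - 40*x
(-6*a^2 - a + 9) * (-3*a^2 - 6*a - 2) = 18*a^4 + 39*a^3 - 9*a^2 - 52*a - 18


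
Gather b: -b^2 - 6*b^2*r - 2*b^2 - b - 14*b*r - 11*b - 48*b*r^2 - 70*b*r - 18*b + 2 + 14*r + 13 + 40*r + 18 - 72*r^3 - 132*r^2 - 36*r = b^2*(-6*r - 3) + b*(-48*r^2 - 84*r - 30) - 72*r^3 - 132*r^2 + 18*r + 33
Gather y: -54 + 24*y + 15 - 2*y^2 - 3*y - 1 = -2*y^2 + 21*y - 40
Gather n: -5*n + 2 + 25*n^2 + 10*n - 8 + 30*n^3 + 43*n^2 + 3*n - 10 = 30*n^3 + 68*n^2 + 8*n - 16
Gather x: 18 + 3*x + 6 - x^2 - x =-x^2 + 2*x + 24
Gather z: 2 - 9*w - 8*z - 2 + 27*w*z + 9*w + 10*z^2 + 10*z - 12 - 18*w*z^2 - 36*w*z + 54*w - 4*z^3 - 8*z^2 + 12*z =54*w - 4*z^3 + z^2*(2 - 18*w) + z*(14 - 9*w) - 12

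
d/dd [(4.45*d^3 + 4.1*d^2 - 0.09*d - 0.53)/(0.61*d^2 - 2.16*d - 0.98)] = (2.7145*d^4 - 19.224*d^3 - 21.8841*d^2 - 7.3894*d - 1.0566)/(0.3721*d^4 - 2.6352*d^3 + 3.47*d^2 + 4.2336*d + 0.9604)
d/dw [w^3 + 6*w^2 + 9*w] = 3*w^2 + 12*w + 9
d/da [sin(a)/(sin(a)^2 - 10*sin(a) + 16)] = (cos(a)^2 + 15)*cos(a)/((sin(a) - 8)^2*(sin(a) - 2)^2)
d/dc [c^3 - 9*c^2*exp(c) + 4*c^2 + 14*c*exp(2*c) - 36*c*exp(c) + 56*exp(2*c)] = -9*c^2*exp(c) + 3*c^2 + 28*c*exp(2*c) - 54*c*exp(c) + 8*c + 126*exp(2*c) - 36*exp(c)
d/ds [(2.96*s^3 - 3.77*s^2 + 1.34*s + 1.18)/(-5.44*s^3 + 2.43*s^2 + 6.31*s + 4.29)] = (7.105427357601e-15*s^5 - 13.316*s^4 + 51.9344*s^3 + 30.3079*s^2 - 38.0814*s - 1.6972)/(29.5936*s^6 - 26.4384*s^5 - 62.7479*s^4 - 16.0086*s^3 + 60.6655*s^2 + 54.1398*s + 18.4041)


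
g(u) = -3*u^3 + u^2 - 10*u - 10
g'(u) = -9*u^2 + 2*u - 10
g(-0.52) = -4.11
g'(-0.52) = -13.47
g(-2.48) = 66.71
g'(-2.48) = -70.31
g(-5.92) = 706.67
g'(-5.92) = -337.26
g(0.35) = -13.51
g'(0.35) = -10.40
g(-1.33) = 12.13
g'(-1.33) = -28.58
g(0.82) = -19.18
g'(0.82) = -14.41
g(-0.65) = -2.25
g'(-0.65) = -15.10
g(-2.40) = 61.23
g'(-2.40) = -66.64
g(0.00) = -10.00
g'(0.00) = -10.00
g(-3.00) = 110.00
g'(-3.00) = -97.00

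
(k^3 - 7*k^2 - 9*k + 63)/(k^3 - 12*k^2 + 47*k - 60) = (k^2 - 4*k - 21)/(k^2 - 9*k + 20)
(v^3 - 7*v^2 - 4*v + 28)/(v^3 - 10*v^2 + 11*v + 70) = (v - 2)/(v - 5)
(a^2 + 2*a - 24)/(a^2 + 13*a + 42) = (a - 4)/(a + 7)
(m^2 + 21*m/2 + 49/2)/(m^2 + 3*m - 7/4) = 2*(m + 7)/(2*m - 1)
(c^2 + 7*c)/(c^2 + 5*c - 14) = c/(c - 2)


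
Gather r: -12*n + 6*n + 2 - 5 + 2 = -6*n - 1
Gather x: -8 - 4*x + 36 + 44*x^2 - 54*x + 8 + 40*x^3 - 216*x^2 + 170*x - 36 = 40*x^3 - 172*x^2 + 112*x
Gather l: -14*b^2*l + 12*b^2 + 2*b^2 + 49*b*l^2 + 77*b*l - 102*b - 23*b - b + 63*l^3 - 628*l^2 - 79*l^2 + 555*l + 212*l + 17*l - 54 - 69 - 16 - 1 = 14*b^2 - 126*b + 63*l^3 + l^2*(49*b - 707) + l*(-14*b^2 + 77*b + 784) - 140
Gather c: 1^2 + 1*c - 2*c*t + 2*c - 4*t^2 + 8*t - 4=c*(3 - 2*t) - 4*t^2 + 8*t - 3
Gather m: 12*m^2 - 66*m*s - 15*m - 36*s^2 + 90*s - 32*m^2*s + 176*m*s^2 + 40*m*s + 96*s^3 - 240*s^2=m^2*(12 - 32*s) + m*(176*s^2 - 26*s - 15) + 96*s^3 - 276*s^2 + 90*s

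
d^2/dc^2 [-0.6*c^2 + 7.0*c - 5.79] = -1.20000000000000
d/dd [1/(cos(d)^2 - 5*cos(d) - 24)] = (2*cos(d) - 5)*sin(d)/(sin(d)^2 + 5*cos(d) + 23)^2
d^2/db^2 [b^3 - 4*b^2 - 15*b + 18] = 6*b - 8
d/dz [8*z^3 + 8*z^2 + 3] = 8*z*(3*z + 2)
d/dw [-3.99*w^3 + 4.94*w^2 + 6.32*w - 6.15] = -11.97*w^2 + 9.88*w + 6.32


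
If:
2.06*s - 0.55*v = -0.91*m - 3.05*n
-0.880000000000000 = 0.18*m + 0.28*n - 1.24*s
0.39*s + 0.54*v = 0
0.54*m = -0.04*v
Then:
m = 0.03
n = -0.50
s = 0.60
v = -0.44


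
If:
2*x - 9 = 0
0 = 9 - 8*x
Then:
No Solution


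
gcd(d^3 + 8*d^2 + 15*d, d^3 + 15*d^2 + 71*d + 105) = d^2 + 8*d + 15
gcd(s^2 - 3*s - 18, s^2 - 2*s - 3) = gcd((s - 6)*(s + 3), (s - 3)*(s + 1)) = 1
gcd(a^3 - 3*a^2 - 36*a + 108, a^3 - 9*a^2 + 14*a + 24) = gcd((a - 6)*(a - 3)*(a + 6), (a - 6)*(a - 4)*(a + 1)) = a - 6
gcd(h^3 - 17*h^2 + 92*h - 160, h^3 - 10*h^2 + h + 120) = h^2 - 13*h + 40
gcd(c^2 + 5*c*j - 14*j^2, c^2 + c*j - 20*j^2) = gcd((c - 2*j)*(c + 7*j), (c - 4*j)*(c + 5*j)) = 1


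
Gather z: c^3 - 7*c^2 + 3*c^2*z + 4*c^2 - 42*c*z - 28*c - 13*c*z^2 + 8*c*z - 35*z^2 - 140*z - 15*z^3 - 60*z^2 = c^3 - 3*c^2 - 28*c - 15*z^3 + z^2*(-13*c - 95) + z*(3*c^2 - 34*c - 140)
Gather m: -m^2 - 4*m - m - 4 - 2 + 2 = -m^2 - 5*m - 4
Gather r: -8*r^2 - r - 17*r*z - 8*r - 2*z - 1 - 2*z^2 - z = -8*r^2 + r*(-17*z - 9) - 2*z^2 - 3*z - 1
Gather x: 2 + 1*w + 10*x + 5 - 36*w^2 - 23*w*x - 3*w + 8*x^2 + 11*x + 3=-36*w^2 - 2*w + 8*x^2 + x*(21 - 23*w) + 10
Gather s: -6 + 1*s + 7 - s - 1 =0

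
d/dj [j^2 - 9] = 2*j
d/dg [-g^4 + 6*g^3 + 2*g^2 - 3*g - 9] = -4*g^3 + 18*g^2 + 4*g - 3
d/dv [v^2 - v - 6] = 2*v - 1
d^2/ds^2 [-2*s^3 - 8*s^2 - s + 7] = -12*s - 16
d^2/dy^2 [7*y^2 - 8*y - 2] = 14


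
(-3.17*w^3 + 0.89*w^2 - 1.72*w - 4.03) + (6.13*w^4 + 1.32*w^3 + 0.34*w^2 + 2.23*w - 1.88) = 6.13*w^4 - 1.85*w^3 + 1.23*w^2 + 0.51*w - 5.91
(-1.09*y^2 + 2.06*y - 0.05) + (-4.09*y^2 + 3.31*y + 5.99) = -5.18*y^2 + 5.37*y + 5.94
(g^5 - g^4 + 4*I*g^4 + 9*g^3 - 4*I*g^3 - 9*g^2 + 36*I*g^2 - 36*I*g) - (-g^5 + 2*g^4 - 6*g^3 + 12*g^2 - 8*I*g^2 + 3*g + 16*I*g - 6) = 2*g^5 - 3*g^4 + 4*I*g^4 + 15*g^3 - 4*I*g^3 - 21*g^2 + 44*I*g^2 - 3*g - 52*I*g + 6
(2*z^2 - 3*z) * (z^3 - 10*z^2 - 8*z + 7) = 2*z^5 - 23*z^4 + 14*z^3 + 38*z^2 - 21*z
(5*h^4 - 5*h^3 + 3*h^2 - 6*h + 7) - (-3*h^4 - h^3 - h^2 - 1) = 8*h^4 - 4*h^3 + 4*h^2 - 6*h + 8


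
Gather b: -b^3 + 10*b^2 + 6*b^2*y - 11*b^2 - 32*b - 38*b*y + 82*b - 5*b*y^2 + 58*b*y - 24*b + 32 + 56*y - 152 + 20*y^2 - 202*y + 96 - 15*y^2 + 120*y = -b^3 + b^2*(6*y - 1) + b*(-5*y^2 + 20*y + 26) + 5*y^2 - 26*y - 24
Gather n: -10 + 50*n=50*n - 10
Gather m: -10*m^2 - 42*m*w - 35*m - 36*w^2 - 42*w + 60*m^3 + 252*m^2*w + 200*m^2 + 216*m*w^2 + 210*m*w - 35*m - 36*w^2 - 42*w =60*m^3 + m^2*(252*w + 190) + m*(216*w^2 + 168*w - 70) - 72*w^2 - 84*w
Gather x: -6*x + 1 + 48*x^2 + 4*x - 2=48*x^2 - 2*x - 1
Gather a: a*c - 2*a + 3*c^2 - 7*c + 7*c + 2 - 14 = a*(c - 2) + 3*c^2 - 12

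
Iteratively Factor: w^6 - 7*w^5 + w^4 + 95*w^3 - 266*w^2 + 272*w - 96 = (w - 2)*(w^5 - 5*w^4 - 9*w^3 + 77*w^2 - 112*w + 48) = (w - 2)*(w + 4)*(w^4 - 9*w^3 + 27*w^2 - 31*w + 12) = (w - 4)*(w - 2)*(w + 4)*(w^3 - 5*w^2 + 7*w - 3) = (w - 4)*(w - 2)*(w - 1)*(w + 4)*(w^2 - 4*w + 3) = (w - 4)*(w - 3)*(w - 2)*(w - 1)*(w + 4)*(w - 1)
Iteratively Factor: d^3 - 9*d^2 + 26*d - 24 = (d - 3)*(d^2 - 6*d + 8) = (d - 3)*(d - 2)*(d - 4)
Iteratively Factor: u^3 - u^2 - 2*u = (u - 2)*(u^2 + u) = u*(u - 2)*(u + 1)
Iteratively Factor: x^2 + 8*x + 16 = (x + 4)*(x + 4)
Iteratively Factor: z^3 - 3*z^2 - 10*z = (z - 5)*(z^2 + 2*z) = (z - 5)*(z + 2)*(z)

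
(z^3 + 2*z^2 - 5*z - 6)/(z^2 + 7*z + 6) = (z^2 + z - 6)/(z + 6)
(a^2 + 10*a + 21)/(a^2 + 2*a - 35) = (a + 3)/(a - 5)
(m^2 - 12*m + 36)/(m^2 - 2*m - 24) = (m - 6)/(m + 4)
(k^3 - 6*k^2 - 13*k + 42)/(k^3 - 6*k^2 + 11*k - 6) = (k^2 - 4*k - 21)/(k^2 - 4*k + 3)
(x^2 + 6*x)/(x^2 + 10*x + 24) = x/(x + 4)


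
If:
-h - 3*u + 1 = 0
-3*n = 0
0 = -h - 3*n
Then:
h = 0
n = 0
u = 1/3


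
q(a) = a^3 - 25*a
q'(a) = 3*a^2 - 25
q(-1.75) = 38.39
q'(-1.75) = -15.81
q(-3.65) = 42.62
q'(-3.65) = 14.97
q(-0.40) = 9.94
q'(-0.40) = -24.52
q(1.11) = -26.38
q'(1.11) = -21.30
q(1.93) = -41.06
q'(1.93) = -13.83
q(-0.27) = 6.73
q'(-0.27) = -24.78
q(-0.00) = 0.00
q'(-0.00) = -25.00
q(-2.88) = 48.11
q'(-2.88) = -0.12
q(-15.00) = -3000.00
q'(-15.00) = 650.00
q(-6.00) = -66.00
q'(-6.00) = 83.00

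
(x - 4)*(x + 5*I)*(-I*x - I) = -I*x^3 + 5*x^2 + 3*I*x^2 - 15*x + 4*I*x - 20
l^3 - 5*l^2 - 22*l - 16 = (l - 8)*(l + 1)*(l + 2)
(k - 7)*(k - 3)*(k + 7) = k^3 - 3*k^2 - 49*k + 147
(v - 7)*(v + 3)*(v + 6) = v^3 + 2*v^2 - 45*v - 126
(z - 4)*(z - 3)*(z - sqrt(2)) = z^3 - 7*z^2 - sqrt(2)*z^2 + 7*sqrt(2)*z + 12*z - 12*sqrt(2)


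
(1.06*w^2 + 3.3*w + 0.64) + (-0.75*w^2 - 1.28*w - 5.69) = 0.31*w^2 + 2.02*w - 5.05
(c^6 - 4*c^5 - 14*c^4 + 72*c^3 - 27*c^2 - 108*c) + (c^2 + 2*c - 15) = c^6 - 4*c^5 - 14*c^4 + 72*c^3 - 26*c^2 - 106*c - 15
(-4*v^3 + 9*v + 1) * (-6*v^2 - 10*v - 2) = 24*v^5 + 40*v^4 - 46*v^3 - 96*v^2 - 28*v - 2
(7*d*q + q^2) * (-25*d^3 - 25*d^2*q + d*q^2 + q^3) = -175*d^4*q - 200*d^3*q^2 - 18*d^2*q^3 + 8*d*q^4 + q^5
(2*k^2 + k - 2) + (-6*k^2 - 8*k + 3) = -4*k^2 - 7*k + 1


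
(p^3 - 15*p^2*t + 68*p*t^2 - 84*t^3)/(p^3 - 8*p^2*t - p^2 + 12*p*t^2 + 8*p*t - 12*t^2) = (p - 7*t)/(p - 1)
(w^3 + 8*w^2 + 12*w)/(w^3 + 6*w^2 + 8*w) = (w + 6)/(w + 4)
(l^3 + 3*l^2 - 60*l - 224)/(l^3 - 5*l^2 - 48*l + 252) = (l^2 - 4*l - 32)/(l^2 - 12*l + 36)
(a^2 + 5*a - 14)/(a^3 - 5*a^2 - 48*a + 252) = (a - 2)/(a^2 - 12*a + 36)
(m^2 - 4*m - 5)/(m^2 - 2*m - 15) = (m + 1)/(m + 3)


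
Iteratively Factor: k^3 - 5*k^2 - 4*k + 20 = (k - 5)*(k^2 - 4) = (k - 5)*(k - 2)*(k + 2)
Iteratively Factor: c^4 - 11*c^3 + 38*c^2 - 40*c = (c - 5)*(c^3 - 6*c^2 + 8*c) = (c - 5)*(c - 2)*(c^2 - 4*c) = c*(c - 5)*(c - 2)*(c - 4)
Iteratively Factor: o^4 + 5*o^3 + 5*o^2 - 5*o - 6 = (o + 1)*(o^3 + 4*o^2 + o - 6) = (o + 1)*(o + 2)*(o^2 + 2*o - 3) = (o + 1)*(o + 2)*(o + 3)*(o - 1)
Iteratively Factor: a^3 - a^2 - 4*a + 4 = (a - 1)*(a^2 - 4) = (a - 2)*(a - 1)*(a + 2)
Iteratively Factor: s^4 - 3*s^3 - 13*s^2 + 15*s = (s + 3)*(s^3 - 6*s^2 + 5*s) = s*(s + 3)*(s^2 - 6*s + 5) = s*(s - 5)*(s + 3)*(s - 1)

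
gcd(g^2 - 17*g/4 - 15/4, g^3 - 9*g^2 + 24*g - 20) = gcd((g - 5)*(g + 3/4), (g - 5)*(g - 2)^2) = g - 5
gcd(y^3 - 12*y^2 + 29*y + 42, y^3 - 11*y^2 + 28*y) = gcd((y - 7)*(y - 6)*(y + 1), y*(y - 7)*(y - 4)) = y - 7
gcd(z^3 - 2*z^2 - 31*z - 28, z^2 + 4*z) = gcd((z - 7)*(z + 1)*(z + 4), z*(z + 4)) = z + 4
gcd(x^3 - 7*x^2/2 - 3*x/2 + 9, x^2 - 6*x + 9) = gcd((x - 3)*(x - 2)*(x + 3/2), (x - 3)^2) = x - 3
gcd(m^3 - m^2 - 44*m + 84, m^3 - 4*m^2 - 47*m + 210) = m^2 + m - 42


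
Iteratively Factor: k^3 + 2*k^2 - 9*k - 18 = (k + 3)*(k^2 - k - 6) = (k - 3)*(k + 3)*(k + 2)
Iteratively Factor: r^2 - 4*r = (r)*(r - 4)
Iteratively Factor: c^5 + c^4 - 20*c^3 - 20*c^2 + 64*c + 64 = (c + 2)*(c^4 - c^3 - 18*c^2 + 16*c + 32) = (c - 4)*(c + 2)*(c^3 + 3*c^2 - 6*c - 8) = (c - 4)*(c + 1)*(c + 2)*(c^2 + 2*c - 8) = (c - 4)*(c - 2)*(c + 1)*(c + 2)*(c + 4)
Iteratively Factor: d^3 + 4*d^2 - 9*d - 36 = (d - 3)*(d^2 + 7*d + 12) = (d - 3)*(d + 4)*(d + 3)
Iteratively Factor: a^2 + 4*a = (a)*(a + 4)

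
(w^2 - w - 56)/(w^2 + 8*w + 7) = (w - 8)/(w + 1)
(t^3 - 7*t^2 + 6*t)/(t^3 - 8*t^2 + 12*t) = (t - 1)/(t - 2)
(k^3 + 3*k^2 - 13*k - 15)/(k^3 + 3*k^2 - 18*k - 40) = (k^2 - 2*k - 3)/(k^2 - 2*k - 8)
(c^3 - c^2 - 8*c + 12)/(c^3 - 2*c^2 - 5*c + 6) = (c^3 - c^2 - 8*c + 12)/(c^3 - 2*c^2 - 5*c + 6)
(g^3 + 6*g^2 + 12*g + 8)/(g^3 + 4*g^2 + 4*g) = (g + 2)/g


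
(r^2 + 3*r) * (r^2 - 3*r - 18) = r^4 - 27*r^2 - 54*r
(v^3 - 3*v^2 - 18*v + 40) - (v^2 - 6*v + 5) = v^3 - 4*v^2 - 12*v + 35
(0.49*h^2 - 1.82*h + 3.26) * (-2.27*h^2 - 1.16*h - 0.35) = -1.1123*h^4 + 3.563*h^3 - 5.4605*h^2 - 3.1446*h - 1.141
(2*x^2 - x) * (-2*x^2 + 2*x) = -4*x^4 + 6*x^3 - 2*x^2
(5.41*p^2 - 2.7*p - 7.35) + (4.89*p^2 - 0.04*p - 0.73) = 10.3*p^2 - 2.74*p - 8.08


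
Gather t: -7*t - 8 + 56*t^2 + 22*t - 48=56*t^2 + 15*t - 56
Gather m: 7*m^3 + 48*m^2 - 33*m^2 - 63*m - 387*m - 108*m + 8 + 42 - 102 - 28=7*m^3 + 15*m^2 - 558*m - 80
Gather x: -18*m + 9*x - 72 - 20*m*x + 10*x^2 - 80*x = -18*m + 10*x^2 + x*(-20*m - 71) - 72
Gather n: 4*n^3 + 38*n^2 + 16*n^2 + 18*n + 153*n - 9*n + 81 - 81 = 4*n^3 + 54*n^2 + 162*n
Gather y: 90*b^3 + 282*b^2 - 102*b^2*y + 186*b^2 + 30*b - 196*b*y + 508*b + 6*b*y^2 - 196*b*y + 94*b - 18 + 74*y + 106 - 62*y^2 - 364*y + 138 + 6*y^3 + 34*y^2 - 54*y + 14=90*b^3 + 468*b^2 + 632*b + 6*y^3 + y^2*(6*b - 28) + y*(-102*b^2 - 392*b - 344) + 240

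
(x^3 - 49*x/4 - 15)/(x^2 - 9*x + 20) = (x^2 + 4*x + 15/4)/(x - 5)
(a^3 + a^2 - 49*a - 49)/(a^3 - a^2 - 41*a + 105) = (a^2 - 6*a - 7)/(a^2 - 8*a + 15)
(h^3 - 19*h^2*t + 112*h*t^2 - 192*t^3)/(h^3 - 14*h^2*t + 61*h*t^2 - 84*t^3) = (h^2 - 16*h*t + 64*t^2)/(h^2 - 11*h*t + 28*t^2)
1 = 1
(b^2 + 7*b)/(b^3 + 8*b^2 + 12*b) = (b + 7)/(b^2 + 8*b + 12)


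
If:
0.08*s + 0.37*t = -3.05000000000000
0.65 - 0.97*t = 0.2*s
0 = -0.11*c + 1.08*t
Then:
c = 1805.45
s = -888.61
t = 183.89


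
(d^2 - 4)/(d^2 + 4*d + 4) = (d - 2)/(d + 2)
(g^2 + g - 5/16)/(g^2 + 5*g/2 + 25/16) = (4*g - 1)/(4*g + 5)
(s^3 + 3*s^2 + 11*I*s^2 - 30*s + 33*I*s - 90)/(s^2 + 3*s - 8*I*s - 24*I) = (s^2 + 11*I*s - 30)/(s - 8*I)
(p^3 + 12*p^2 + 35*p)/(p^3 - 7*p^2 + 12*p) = (p^2 + 12*p + 35)/(p^2 - 7*p + 12)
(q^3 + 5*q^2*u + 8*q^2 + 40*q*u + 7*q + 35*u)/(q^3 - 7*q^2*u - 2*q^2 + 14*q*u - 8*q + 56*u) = (q^3 + 5*q^2*u + 8*q^2 + 40*q*u + 7*q + 35*u)/(q^3 - 7*q^2*u - 2*q^2 + 14*q*u - 8*q + 56*u)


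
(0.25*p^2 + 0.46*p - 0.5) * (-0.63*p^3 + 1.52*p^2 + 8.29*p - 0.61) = -0.1575*p^5 + 0.0902*p^4 + 3.0867*p^3 + 2.9009*p^2 - 4.4256*p + 0.305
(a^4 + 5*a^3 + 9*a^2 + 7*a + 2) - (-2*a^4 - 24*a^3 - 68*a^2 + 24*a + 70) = 3*a^4 + 29*a^3 + 77*a^2 - 17*a - 68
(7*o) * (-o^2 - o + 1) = -7*o^3 - 7*o^2 + 7*o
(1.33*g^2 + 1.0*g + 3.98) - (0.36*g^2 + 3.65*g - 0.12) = 0.97*g^2 - 2.65*g + 4.1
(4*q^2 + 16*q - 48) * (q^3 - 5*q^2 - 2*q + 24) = 4*q^5 - 4*q^4 - 136*q^3 + 304*q^2 + 480*q - 1152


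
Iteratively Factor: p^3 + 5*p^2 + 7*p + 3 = (p + 3)*(p^2 + 2*p + 1) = (p + 1)*(p + 3)*(p + 1)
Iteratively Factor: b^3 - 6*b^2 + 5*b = (b - 5)*(b^2 - b) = b*(b - 5)*(b - 1)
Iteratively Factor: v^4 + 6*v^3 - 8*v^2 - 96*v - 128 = (v - 4)*(v^3 + 10*v^2 + 32*v + 32) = (v - 4)*(v + 2)*(v^2 + 8*v + 16) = (v - 4)*(v + 2)*(v + 4)*(v + 4)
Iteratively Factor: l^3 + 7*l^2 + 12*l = (l + 3)*(l^2 + 4*l) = l*(l + 3)*(l + 4)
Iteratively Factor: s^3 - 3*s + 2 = (s - 1)*(s^2 + s - 2) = (s - 1)^2*(s + 2)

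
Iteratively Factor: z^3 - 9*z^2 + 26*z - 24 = (z - 2)*(z^2 - 7*z + 12) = (z - 4)*(z - 2)*(z - 3)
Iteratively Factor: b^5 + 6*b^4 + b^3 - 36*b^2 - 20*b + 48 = (b + 2)*(b^4 + 4*b^3 - 7*b^2 - 22*b + 24) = (b + 2)*(b + 4)*(b^3 - 7*b + 6) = (b - 2)*(b + 2)*(b + 4)*(b^2 + 2*b - 3) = (b - 2)*(b - 1)*(b + 2)*(b + 4)*(b + 3)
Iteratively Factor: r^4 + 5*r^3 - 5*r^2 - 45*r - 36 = (r + 3)*(r^3 + 2*r^2 - 11*r - 12) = (r + 1)*(r + 3)*(r^2 + r - 12) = (r + 1)*(r + 3)*(r + 4)*(r - 3)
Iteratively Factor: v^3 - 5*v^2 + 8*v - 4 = (v - 2)*(v^2 - 3*v + 2) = (v - 2)^2*(v - 1)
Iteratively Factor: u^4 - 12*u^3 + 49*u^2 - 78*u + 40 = (u - 1)*(u^3 - 11*u^2 + 38*u - 40) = (u - 4)*(u - 1)*(u^2 - 7*u + 10) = (u - 4)*(u - 2)*(u - 1)*(u - 5)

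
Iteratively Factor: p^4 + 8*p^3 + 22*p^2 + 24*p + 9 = (p + 1)*(p^3 + 7*p^2 + 15*p + 9) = (p + 1)*(p + 3)*(p^2 + 4*p + 3) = (p + 1)*(p + 3)^2*(p + 1)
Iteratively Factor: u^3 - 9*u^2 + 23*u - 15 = (u - 5)*(u^2 - 4*u + 3) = (u - 5)*(u - 3)*(u - 1)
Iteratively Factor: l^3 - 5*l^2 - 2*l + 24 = (l + 2)*(l^2 - 7*l + 12) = (l - 3)*(l + 2)*(l - 4)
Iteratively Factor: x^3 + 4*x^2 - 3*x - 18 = (x + 3)*(x^2 + x - 6) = (x + 3)^2*(x - 2)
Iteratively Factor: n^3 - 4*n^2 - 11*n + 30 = (n - 2)*(n^2 - 2*n - 15) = (n - 2)*(n + 3)*(n - 5)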